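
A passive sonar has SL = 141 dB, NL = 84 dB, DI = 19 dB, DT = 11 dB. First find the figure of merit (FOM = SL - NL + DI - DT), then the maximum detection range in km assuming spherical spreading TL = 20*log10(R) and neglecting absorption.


Step 1: FOM = SL - NL + DI - DT = 141 - 84 + 19 - 11 = 65 dB
Step 2: at max range FOM = TL = 20*log10(R), so R = 10^(65/20) = 1778.28 m = 1.78 km

1.78 km


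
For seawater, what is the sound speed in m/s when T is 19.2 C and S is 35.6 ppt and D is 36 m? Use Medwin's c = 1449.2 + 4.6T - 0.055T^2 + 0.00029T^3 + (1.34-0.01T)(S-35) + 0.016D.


1520.56 m/s


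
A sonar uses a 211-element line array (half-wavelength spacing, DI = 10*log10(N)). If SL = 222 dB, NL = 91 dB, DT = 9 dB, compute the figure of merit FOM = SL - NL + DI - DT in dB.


145.24 dB


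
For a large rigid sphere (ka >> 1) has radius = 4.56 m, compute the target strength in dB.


7.16 dB


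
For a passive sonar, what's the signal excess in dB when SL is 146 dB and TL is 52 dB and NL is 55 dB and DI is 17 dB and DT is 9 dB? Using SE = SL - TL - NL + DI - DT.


SE = SL - TL - NL + DI - DT = 146 - 52 - 55 + 17 - 9 = 47

47 dB


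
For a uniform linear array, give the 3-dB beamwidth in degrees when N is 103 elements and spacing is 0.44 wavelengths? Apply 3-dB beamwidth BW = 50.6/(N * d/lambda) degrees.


1.12 deg


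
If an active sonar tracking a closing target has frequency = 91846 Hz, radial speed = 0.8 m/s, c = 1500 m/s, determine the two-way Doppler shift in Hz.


fd = 2*f*v/c = 2 * 91846 * 0.8 / 1500 = 97.97

97.97 Hz


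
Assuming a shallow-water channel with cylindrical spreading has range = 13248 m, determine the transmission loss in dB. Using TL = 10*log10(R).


TL = 10*log10(13248) = 41.22

41.22 dB


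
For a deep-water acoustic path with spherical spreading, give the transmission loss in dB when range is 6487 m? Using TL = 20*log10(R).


TL = 20*log10(6487) = 76.24

76.24 dB


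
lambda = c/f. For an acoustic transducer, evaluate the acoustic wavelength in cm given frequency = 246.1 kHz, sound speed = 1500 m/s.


lambda = c/f = 1500 / 246100 = 0.0061 m = 0.61 cm

0.61 cm


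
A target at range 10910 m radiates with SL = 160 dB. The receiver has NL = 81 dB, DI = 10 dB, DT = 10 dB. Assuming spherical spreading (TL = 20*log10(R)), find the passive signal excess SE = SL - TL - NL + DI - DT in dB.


Step 1: TL = 20*log10(10910) = 80.76 dB
Step 2: SE = 160 - 80.76 - 81 + 10 - 10 = -1.76

-1.76 dB


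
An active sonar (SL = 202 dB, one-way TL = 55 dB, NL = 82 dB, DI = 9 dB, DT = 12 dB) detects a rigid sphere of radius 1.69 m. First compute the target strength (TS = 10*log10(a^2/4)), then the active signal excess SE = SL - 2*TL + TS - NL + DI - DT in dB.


Step 1: TS = 10*log10(1.69^2/4) = -1.46 dB
Step 2: SE = SL - 2*TL + TS - NL + DI - DT = 202 - 2*55 + (-1.46) - 82 + 9 - 12 = 5.54

5.54 dB


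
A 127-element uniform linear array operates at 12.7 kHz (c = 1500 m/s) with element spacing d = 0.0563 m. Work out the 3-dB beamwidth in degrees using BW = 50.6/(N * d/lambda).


Step 1: lambda = 1500/12700 = 0.11811 m
Step 2: d/lambda = 0.0563/0.11811 = 0.4767
Step 3: BW = 50.6/(N * d/lambda) = 50.6/(127 * 0.4767) = 0.84

0.84 deg


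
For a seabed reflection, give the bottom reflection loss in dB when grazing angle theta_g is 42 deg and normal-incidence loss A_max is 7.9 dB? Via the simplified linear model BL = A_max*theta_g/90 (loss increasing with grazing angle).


3.69 dB


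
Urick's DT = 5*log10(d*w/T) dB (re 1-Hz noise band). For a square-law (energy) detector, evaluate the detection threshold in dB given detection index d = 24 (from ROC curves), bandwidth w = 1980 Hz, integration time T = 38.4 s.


DT = 5*log10(d*w/T) = 5*log10(24 * 1980 / 38.4) = 5*log10(1237.5) = 15.46

15.46 dB


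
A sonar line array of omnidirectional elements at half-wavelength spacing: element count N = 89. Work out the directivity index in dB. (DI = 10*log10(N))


19.49 dB


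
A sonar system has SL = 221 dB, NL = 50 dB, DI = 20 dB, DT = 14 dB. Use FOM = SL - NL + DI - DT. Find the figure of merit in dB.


FOM = SL - NL + DI - DT = 221 - 50 + 20 - 14 = 177

177 dB


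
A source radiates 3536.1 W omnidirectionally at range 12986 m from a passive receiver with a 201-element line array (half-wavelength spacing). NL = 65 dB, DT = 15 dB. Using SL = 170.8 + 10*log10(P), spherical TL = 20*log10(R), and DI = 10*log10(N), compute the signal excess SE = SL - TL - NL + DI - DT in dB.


Step 1: SL = 170.8 + 10*log10(3536.1) = 206.29 dB
Step 2: TL = 20*log10(12986) = 82.27 dB
Step 3: DI = 10*log10(201) = 23.03 dB
Step 4: SE = SL - TL - NL + DI - DT = 206.29 - 82.27 - 65 + 23.03 - 15 = 67.05

67.05 dB


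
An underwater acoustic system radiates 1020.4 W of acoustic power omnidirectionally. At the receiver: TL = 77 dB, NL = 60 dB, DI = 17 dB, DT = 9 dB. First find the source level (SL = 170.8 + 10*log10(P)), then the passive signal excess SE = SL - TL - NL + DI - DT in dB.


Step 1: SL = 170.8 + 10*log10(1020.4) = 200.89 dB
Step 2: SE = SL - TL - NL + DI - DT = 200.89 - 77 - 60 + 17 - 9 = 71.89

71.89 dB


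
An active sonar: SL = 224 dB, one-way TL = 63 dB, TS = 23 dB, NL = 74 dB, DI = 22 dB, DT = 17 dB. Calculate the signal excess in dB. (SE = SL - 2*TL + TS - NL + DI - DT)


SE = SL - 2*TL + TS - NL + DI - DT = 224 - 2*63 + (23) - 74 + 22 - 17 = 52

52 dB


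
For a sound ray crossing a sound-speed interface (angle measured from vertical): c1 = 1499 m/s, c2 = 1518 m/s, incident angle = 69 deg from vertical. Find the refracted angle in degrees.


70.98 deg


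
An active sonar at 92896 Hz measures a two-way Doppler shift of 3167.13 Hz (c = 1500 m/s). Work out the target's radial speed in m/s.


From fd = 2*f*v/c, v = c*fd/(2*f) = 1500 * 3167.13 / (2*92896) = 25.57

25.57 m/s


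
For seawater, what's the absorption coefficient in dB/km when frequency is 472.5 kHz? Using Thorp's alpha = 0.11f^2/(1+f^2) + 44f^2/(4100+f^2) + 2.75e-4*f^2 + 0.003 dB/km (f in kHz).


f^2 = 223256.25
alpha = 0.11*223256.25/(1+223256.25) + 44*223256.25/(4100+223256.25) + 2.75e-4*223256.25 + 0.003 = 104.715

104.715 dB/km


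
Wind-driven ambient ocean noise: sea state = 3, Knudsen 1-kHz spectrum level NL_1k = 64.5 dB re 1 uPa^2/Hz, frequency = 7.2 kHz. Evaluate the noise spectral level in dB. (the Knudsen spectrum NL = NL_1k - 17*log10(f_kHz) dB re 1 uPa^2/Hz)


49.93 dB


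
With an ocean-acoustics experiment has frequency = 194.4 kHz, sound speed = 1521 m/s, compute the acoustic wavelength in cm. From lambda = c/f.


lambda = c/f = 1521 / 194400 = 0.0078 m = 0.78 cm

0.78 cm


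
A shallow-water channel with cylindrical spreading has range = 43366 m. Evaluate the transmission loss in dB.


TL = 10*log10(43366) = 46.37

46.37 dB


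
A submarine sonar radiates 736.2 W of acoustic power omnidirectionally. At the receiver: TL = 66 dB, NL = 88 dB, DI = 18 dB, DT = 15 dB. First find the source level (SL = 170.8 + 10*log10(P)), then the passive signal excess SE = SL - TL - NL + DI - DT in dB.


Step 1: SL = 170.8 + 10*log10(736.2) = 199.47 dB
Step 2: SE = SL - TL - NL + DI - DT = 199.47 - 66 - 88 + 18 - 15 = 48.47

48.47 dB


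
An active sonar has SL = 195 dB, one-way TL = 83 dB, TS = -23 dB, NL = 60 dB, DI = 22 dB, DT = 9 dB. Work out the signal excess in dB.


SE = SL - 2*TL + TS - NL + DI - DT = 195 - 2*83 + (-23) - 60 + 22 - 9 = -41

-41 dB


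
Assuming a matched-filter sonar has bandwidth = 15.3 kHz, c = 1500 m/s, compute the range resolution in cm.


4.9 cm


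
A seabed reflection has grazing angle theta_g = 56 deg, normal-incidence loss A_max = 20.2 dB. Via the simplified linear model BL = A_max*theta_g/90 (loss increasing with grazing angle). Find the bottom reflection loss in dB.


12.57 dB


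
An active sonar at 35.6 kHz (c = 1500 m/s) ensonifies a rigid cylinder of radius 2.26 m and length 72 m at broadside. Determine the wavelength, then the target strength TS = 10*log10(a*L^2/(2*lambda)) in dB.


Step 1: lambda = c/f = 1500/35600 = 0.04213 m
Step 2: TS = 10*log10(a*L^2/(2*lambda)) = 10*log10(2.26*72^2/(2*0.04213)) = 51.43

51.43 dB


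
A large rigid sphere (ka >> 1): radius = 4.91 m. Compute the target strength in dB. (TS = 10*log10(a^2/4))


TS = 10*log10(4.91^2 / 4) = 10*log10(6.027025) = 7.8

7.8 dB


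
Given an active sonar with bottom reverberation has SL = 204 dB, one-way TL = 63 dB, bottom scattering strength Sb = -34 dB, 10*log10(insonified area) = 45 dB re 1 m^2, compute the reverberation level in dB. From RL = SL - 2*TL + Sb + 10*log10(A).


RL = SL - 2*TL + Sb + 10*log10(A) = 204 - 2*63 + (-34) + 45 = 89

89 dB


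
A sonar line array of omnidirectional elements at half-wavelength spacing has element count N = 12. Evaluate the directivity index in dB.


DI = 10*log10(12) = 10.79

10.79 dB


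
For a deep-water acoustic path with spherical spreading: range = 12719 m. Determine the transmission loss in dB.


TL = 20*log10(12719) = 82.09

82.09 dB


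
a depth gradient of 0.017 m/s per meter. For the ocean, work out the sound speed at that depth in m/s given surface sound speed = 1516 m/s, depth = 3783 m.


c = 1516 + 0.017 * 3783 = 1580.311

1580.311 m/s


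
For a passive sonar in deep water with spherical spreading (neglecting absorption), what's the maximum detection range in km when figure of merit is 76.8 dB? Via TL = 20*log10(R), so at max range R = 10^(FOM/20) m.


At max range FOM = TL, so 20*log10(R) = 76.8
R = 10^(76.8/20) = 6918.31 m = 6.92 km

6.92 km


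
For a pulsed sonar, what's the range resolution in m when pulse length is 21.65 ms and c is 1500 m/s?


dR = c*tau/2 = 1500 * 21.65e-3 / 2 = 16.2375

16.2375 m


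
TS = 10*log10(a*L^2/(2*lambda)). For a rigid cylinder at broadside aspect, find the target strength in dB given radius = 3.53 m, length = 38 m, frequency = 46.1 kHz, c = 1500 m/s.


lambda = 1500/46100 = 0.03254 m
TS = 10*log10(3.53*38^2/(2*0.03254)) = 48.94

48.94 dB


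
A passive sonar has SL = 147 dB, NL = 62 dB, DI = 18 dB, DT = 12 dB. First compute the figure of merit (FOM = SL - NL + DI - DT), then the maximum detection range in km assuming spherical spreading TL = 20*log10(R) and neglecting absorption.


Step 1: FOM = SL - NL + DI - DT = 147 - 62 + 18 - 12 = 91 dB
Step 2: at max range FOM = TL = 20*log10(R), so R = 10^(91/20) = 35481.34 m = 35.48 km

35.48 km


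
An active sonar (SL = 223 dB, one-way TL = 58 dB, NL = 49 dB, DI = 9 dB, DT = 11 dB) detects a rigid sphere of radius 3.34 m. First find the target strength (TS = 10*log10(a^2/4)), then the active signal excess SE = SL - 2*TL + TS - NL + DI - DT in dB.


Step 1: TS = 10*log10(3.34^2/4) = 4.45 dB
Step 2: SE = SL - 2*TL + TS - NL + DI - DT = 223 - 2*58 + (4.45) - 49 + 9 - 11 = 60.45

60.45 dB


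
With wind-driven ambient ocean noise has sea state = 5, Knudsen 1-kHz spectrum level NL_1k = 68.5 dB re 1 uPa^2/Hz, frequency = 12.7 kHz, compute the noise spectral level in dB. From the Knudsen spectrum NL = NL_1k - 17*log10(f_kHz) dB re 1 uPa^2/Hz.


49.74 dB


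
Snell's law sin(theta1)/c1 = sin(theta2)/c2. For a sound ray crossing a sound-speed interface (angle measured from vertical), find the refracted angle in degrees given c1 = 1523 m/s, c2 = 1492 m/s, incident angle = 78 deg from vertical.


sin(theta2) = (c2/c1)*sin(theta1) = (1492/1523)*sin(78 deg) = 0.95824
theta2 = arcsin(0.95824) = 73.38

73.38 deg


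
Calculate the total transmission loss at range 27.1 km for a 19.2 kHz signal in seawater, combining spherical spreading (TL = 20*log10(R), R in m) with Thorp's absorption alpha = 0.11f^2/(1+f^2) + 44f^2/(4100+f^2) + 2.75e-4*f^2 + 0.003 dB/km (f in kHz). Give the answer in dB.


Step 1 (Thorp): alpha = 0.11*368.64/(1+368.64) + 44*368.64/(4100+368.64) + 2.75e-4*368.64 + 0.003 = 3.8439 dB/km
Step 2: TL_spread = 20*log10(27100) = 88.66 dB
Step 3: TL_abs = alpha*R = 3.8439 * 27.1 = 104.17 dB
Step 4: TL_total = 88.66 + 104.17 = 192.83

192.83 dB


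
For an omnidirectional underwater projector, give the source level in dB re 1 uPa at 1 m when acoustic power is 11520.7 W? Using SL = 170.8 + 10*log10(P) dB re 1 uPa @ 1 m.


SL = 170.8 + 10*log10(11520.7) = 170.8 + 40.61 = 211.41

211.41 dB


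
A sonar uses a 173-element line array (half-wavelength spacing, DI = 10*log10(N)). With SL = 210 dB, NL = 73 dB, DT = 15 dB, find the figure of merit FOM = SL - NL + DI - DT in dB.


144.38 dB


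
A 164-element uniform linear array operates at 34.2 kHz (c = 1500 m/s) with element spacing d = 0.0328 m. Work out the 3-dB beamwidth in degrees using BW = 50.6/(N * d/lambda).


0.41 deg


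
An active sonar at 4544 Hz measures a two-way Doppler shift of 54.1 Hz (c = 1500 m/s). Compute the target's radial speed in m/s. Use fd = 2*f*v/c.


From fd = 2*f*v/c, v = c*fd/(2*f) = 1500 * 54.1 / (2*4544) = 8.93

8.93 m/s


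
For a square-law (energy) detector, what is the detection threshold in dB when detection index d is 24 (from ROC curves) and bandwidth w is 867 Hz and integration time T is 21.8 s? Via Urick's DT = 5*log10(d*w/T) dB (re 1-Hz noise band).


DT = 5*log10(d*w/T) = 5*log10(24 * 867 / 21.8) = 5*log10(954.5) = 14.9

14.9 dB


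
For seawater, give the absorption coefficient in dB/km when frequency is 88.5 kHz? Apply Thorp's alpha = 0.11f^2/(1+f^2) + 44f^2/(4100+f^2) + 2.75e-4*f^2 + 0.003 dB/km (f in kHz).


f^2 = 7832.25
alpha = 0.11*7832.25/(1+7832.25) + 44*7832.25/(4100+7832.25) + 2.75e-4*7832.25 + 0.003 = 31.148

31.148 dB/km


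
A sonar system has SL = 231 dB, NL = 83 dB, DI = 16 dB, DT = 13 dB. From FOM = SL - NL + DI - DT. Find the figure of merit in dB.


FOM = SL - NL + DI - DT = 231 - 83 + 16 - 13 = 151

151 dB


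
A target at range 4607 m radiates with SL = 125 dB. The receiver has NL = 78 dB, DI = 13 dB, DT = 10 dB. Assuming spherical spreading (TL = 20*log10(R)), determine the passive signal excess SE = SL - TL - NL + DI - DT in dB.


-23.27 dB


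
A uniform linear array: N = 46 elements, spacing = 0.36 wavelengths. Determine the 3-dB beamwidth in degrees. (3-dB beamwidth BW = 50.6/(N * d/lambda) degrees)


3.06 deg


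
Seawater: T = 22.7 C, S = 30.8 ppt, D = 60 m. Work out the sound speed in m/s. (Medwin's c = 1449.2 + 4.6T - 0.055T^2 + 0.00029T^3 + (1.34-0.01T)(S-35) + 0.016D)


c = 1449.2 + 4.6*22.7 - 0.055*22.7^2 + 0.00029*22.7^3 + (1.34 - 0.01*22.7)*(30.8 - 35) + 0.016*60 = 1524.96

1524.96 m/s


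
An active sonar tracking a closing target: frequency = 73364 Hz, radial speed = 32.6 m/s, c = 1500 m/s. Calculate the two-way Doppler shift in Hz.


3188.89 Hz


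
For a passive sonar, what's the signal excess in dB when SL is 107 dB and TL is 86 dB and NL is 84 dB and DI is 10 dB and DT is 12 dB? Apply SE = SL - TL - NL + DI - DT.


-65 dB


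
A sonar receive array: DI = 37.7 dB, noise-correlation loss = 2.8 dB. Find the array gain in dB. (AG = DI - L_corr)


AG = DI - L_corr = 37.7 - 2.8 = 34.9

34.9 dB


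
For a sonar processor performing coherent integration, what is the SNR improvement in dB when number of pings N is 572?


Gain = 10*log10(572) = 27.57

27.57 dB


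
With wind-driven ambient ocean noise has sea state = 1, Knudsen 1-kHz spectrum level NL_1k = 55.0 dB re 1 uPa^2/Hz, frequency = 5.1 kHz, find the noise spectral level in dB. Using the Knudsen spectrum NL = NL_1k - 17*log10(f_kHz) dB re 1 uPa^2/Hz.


NL = NL_1k - 17*log10(f_kHz) = 55.0 - 17*log10(5.1) = 55.0 - (12.03) = 42.97

42.97 dB


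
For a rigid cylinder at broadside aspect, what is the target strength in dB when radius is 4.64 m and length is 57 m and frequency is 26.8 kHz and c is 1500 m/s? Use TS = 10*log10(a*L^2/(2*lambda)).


lambda = 1500/26800 = 0.05597 m
TS = 10*log10(4.64*57^2/(2*0.05597)) = 51.29

51.29 dB


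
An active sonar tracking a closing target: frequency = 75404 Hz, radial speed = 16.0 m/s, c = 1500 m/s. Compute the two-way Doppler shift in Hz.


fd = 2*f*v/c = 2 * 75404 * 16.0 / 1500 = 1608.62

1608.62 Hz


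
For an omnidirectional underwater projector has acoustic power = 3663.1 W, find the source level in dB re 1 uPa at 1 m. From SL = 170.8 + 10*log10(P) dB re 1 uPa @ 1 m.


SL = 170.8 + 10*log10(3663.1) = 170.8 + 35.64 = 206.44

206.44 dB


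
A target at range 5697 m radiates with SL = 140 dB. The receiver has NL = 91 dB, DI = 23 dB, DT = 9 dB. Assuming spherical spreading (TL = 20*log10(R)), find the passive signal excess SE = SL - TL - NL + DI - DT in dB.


Step 1: TL = 20*log10(5697) = 75.11 dB
Step 2: SE = 140 - 75.11 - 91 + 23 - 9 = -12.11

-12.11 dB


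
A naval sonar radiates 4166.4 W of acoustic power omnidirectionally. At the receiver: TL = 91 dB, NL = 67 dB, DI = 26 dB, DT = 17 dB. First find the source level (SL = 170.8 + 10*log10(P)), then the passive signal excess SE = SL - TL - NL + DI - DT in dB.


Step 1: SL = 170.8 + 10*log10(4166.4) = 207.0 dB
Step 2: SE = SL - TL - NL + DI - DT = 207.0 - 91 - 67 + 26 - 17 = 58.0

58.0 dB


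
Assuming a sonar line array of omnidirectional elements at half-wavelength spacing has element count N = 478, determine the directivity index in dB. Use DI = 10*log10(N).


26.79 dB


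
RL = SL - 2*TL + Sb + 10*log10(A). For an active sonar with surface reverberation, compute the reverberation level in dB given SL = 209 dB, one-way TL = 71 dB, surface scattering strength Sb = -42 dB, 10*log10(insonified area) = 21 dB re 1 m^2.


RL = SL - 2*TL + Sb + 10*log10(A) = 209 - 2*71 + (-42) + 21 = 46

46 dB


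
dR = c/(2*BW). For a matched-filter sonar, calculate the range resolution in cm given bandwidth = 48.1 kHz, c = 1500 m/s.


dR = c/(2*BW) = 1500 / (2 * 48.1e3) = 0.0156 m = 1.56 cm

1.56 cm


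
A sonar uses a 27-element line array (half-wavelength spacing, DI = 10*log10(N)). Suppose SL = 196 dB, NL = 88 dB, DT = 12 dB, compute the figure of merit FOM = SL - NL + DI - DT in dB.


Step 1: DI = 10*log10(27) = 14.31 dB
Step 2: FOM = SL - NL + DI - DT = 196 - 88 + 14.31 - 12 = 110.31

110.31 dB


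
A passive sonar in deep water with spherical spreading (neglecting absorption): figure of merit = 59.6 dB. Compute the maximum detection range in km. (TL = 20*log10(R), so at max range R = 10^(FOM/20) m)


0.95 km


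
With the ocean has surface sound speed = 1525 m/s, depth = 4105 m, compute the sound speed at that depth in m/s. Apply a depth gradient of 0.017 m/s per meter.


1594.785 m/s


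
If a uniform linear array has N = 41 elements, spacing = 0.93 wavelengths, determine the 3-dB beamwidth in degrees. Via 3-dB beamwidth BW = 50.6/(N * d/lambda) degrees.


BW = 50.6 / (41 * 0.93) = 50.6 / 38.13 = 1.33

1.33 deg


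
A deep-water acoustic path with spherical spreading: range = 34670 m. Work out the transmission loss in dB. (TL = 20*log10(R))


TL = 20*log10(34670) = 90.8

90.8 dB


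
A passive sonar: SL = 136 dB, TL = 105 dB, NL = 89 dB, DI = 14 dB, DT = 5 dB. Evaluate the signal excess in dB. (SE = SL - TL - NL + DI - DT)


SE = SL - TL - NL + DI - DT = 136 - 105 - 89 + 14 - 5 = -49

-49 dB


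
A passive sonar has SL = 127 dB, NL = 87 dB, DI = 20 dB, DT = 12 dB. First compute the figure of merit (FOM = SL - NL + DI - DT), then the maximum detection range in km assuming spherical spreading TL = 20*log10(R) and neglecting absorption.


Step 1: FOM = SL - NL + DI - DT = 127 - 87 + 20 - 12 = 48 dB
Step 2: at max range FOM = TL = 20*log10(R), so R = 10^(48/20) = 251.19 m = 0.25 km

0.25 km


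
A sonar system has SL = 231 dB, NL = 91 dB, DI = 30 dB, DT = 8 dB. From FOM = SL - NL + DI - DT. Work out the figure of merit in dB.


162 dB


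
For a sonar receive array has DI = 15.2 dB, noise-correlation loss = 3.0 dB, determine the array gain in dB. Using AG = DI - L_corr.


AG = DI - L_corr = 15.2 - 3.0 = 12.2

12.2 dB


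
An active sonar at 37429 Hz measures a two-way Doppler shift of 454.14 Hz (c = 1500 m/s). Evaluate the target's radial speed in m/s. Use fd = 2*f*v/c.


9.1 m/s


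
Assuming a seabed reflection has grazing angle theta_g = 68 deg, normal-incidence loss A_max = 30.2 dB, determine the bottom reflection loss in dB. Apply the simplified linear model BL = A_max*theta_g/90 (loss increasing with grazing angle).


BL = A_max * theta_g / 90 = 30.2 * 68 / 90 = 22.82

22.82 dB


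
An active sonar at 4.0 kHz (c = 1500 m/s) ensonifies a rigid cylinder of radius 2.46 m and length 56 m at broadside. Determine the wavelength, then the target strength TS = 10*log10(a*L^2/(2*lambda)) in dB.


Step 1: lambda = c/f = 1500/4000 = 0.375 m
Step 2: TS = 10*log10(a*L^2/(2*lambda)) = 10*log10(2.46*56^2/(2*0.375)) = 40.12

40.12 dB


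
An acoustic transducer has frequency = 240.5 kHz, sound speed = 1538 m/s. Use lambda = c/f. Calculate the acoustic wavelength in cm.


0.64 cm


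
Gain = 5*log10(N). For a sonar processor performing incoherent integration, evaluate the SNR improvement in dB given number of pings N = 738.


Gain = 5*log10(738) = 14.34

14.34 dB


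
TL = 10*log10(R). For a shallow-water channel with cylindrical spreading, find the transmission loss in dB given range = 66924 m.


TL = 10*log10(66924) = 48.26

48.26 dB


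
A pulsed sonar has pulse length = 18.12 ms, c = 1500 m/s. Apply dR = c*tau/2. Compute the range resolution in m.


13.59 m


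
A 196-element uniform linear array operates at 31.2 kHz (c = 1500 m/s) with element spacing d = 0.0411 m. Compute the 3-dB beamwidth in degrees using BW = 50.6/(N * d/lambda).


0.3 deg


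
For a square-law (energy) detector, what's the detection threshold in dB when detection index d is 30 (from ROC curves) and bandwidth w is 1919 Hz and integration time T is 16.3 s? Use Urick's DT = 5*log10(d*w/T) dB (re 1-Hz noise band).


17.74 dB


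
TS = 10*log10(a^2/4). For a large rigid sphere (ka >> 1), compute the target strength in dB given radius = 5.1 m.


TS = 10*log10(5.1^2 / 4) = 10*log10(6.5025) = 8.13

8.13 dB


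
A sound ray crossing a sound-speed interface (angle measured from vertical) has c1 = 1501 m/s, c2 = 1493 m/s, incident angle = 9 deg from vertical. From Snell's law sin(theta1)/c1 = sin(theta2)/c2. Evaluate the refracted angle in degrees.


sin(theta2) = (c2/c1)*sin(theta1) = (1493/1501)*sin(9 deg) = 0.1556
theta2 = arcsin(0.1556) = 8.95

8.95 deg


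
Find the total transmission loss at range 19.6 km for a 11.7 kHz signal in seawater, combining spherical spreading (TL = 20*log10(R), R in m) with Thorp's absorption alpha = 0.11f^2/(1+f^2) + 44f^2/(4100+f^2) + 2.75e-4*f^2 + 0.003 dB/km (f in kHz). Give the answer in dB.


Step 1 (Thorp): alpha = 0.11*136.89/(1+136.89) + 44*136.89/(4100+136.89) + 2.75e-4*136.89 + 0.003 = 1.5714 dB/km
Step 2: TL_spread = 20*log10(19600) = 85.85 dB
Step 3: TL_abs = alpha*R = 1.5714 * 19.6 = 30.8 dB
Step 4: TL_total = 85.85 + 30.8 = 116.65

116.65 dB


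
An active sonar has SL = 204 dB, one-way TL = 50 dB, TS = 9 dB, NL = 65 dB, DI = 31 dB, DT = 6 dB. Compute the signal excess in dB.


SE = SL - 2*TL + TS - NL + DI - DT = 204 - 2*50 + (9) - 65 + 31 - 6 = 73

73 dB


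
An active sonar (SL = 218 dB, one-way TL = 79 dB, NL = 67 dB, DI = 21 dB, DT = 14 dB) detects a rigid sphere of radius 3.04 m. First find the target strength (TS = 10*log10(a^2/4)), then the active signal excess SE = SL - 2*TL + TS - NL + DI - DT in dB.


Step 1: TS = 10*log10(3.04^2/4) = 3.64 dB
Step 2: SE = SL - 2*TL + TS - NL + DI - DT = 218 - 2*79 + (3.64) - 67 + 21 - 14 = 3.64

3.64 dB


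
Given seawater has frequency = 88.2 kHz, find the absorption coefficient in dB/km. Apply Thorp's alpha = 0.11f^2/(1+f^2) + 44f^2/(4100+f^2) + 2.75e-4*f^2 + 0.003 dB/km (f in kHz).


f^2 = 7779.24
alpha = 0.11*7779.24/(1+7779.24) + 44*7779.24/(4100+7779.24) + 2.75e-4*7779.24 + 0.003 = 31.066

31.066 dB/km


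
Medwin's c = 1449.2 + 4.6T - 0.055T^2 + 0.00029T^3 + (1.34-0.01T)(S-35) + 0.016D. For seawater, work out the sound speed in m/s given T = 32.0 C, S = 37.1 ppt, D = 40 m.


c = 1449.2 + 4.6*32.0 - 0.055*32.0^2 + 0.00029*32.0^3 + (1.34 - 0.01*32.0)*(37.1 - 35) + 0.016*40 = 1552.36

1552.36 m/s


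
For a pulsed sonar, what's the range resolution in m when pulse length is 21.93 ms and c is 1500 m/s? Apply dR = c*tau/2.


dR = c*tau/2 = 1500 * 21.93e-3 / 2 = 16.4475

16.4475 m


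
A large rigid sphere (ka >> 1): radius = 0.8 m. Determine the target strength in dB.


TS = 10*log10(0.8^2 / 4) = 10*log10(0.16) = -7.96

-7.96 dB


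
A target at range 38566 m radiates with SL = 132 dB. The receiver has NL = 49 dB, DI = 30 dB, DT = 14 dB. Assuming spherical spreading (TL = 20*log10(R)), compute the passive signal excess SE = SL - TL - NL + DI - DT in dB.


Step 1: TL = 20*log10(38566) = 91.72 dB
Step 2: SE = 132 - 91.72 - 49 + 30 - 14 = 7.28

7.28 dB


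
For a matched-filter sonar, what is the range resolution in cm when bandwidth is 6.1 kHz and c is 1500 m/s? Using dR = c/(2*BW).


dR = c/(2*BW) = 1500 / (2 * 6.1e3) = 0.123 m = 12.3 cm

12.3 cm


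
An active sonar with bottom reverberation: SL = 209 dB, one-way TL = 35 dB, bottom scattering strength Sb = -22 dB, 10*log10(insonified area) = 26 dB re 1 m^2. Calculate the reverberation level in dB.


RL = SL - 2*TL + Sb + 10*log10(A) = 209 - 2*35 + (-22) + 26 = 143

143 dB


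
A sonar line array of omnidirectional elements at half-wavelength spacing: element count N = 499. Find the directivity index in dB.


DI = 10*log10(499) = 26.98

26.98 dB


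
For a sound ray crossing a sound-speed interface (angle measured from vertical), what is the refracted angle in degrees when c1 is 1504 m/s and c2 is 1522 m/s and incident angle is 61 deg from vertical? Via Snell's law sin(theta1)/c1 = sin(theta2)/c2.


sin(theta2) = (c2/c1)*sin(theta1) = (1522/1504)*sin(61 deg) = 0.88509
theta2 = arcsin(0.88509) = 62.26

62.26 deg


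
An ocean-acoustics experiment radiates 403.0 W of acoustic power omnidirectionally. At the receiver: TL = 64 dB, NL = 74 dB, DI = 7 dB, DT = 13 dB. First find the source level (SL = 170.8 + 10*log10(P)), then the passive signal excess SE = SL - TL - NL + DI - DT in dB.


Step 1: SL = 170.8 + 10*log10(403.0) = 196.85 dB
Step 2: SE = SL - TL - NL + DI - DT = 196.85 - 64 - 74 + 7 - 13 = 52.85

52.85 dB


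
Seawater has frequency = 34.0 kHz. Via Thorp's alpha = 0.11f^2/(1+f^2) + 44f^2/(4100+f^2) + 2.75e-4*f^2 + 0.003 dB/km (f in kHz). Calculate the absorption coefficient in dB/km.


f^2 = 1156.0
alpha = 0.11*1156.0/(1+1156.0) + 44*1156.0/(4100+1156.0) + 2.75e-4*1156.0 + 0.003 = 10.108

10.108 dB/km


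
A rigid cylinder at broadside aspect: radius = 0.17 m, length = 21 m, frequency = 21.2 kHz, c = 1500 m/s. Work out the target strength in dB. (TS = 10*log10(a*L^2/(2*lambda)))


lambda = 1500/21200 = 0.07075 m
TS = 10*log10(0.17*21^2/(2*0.07075)) = 27.24

27.24 dB


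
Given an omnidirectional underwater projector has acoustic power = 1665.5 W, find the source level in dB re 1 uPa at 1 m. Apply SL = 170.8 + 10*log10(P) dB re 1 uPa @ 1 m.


203.02 dB


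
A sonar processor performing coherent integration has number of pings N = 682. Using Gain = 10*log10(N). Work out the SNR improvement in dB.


Gain = 10*log10(682) = 28.34

28.34 dB


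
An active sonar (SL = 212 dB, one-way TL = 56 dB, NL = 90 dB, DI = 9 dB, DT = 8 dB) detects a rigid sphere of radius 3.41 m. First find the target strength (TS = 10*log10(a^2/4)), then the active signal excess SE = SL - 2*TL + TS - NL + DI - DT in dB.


Step 1: TS = 10*log10(3.41^2/4) = 4.63 dB
Step 2: SE = SL - 2*TL + TS - NL + DI - DT = 212 - 2*56 + (4.63) - 90 + 9 - 8 = 15.63

15.63 dB


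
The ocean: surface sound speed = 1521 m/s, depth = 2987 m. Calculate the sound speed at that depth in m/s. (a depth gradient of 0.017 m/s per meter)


c = 1521 + 0.017 * 2987 = 1571.779

1571.779 m/s


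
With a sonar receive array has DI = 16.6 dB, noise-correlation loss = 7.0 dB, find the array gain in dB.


AG = DI - L_corr = 16.6 - 7.0 = 9.6

9.6 dB


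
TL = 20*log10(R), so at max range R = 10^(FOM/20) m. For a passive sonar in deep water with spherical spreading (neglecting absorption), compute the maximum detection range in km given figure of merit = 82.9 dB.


13.96 km


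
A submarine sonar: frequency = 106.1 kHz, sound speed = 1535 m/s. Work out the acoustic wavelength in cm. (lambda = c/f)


lambda = c/f = 1535 / 106100 = 0.0145 m = 1.45 cm

1.45 cm


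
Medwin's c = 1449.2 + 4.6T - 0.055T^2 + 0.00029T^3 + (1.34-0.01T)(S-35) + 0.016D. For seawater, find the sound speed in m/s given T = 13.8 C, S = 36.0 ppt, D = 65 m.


c = 1449.2 + 4.6*13.8 - 0.055*13.8^2 + 0.00029*13.8^3 + (1.34 - 0.01*13.8)*(36.0 - 35) + 0.016*65 = 1505.21

1505.21 m/s


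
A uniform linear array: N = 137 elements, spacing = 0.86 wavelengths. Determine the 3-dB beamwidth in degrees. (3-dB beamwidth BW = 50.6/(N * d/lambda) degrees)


0.43 deg


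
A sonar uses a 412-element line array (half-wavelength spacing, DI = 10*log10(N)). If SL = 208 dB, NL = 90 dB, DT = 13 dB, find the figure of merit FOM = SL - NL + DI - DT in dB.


Step 1: DI = 10*log10(412) = 26.15 dB
Step 2: FOM = SL - NL + DI - DT = 208 - 90 + 26.15 - 13 = 131.15

131.15 dB


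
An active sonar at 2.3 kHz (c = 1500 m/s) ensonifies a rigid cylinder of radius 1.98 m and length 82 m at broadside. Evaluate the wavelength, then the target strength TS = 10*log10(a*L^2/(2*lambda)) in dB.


Step 1: lambda = c/f = 1500/2300 = 0.65217 m
Step 2: TS = 10*log10(a*L^2/(2*lambda)) = 10*log10(1.98*82^2/(2*0.65217)) = 40.09

40.09 dB


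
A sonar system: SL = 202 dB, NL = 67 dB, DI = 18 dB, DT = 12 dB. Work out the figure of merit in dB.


FOM = SL - NL + DI - DT = 202 - 67 + 18 - 12 = 141

141 dB


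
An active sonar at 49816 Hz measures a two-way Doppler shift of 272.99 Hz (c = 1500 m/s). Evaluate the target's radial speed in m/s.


From fd = 2*f*v/c, v = c*fd/(2*f) = 1500 * 272.99 / (2*49816) = 4.11

4.11 m/s


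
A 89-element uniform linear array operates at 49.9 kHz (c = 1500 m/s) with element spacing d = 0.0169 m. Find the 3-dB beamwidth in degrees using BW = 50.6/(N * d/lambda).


1.01 deg


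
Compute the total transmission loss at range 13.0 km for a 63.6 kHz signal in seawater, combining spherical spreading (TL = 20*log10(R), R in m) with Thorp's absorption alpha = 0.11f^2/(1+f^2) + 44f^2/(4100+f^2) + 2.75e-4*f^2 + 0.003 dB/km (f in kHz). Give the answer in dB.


382.28 dB


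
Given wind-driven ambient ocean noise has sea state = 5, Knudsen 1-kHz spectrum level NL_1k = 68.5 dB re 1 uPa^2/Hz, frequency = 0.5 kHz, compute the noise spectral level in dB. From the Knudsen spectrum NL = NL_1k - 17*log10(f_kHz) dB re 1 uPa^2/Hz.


NL = NL_1k - 17*log10(f_kHz) = 68.5 - 17*log10(0.5) = 68.5 - (-5.12) = 73.62

73.62 dB


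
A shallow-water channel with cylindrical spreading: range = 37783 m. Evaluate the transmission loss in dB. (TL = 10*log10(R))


45.77 dB


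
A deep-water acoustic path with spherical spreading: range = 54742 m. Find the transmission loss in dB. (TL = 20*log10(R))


94.77 dB


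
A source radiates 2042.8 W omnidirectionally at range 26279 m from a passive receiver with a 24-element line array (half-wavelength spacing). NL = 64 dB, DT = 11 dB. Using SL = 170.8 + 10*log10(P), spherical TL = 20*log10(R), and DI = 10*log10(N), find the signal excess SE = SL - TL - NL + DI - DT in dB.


Step 1: SL = 170.8 + 10*log10(2042.8) = 203.9 dB
Step 2: TL = 20*log10(26279) = 88.39 dB
Step 3: DI = 10*log10(24) = 13.8 dB
Step 4: SE = SL - TL - NL + DI - DT = 203.9 - 88.39 - 64 + 13.8 - 11 = 54.31

54.31 dB


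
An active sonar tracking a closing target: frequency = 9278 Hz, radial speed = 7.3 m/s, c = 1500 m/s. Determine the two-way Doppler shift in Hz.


fd = 2*f*v/c = 2 * 9278 * 7.3 / 1500 = 90.31

90.31 Hz


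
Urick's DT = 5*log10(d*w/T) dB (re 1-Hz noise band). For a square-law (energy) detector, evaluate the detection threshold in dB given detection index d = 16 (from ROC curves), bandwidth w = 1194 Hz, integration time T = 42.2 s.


DT = 5*log10(d*w/T) = 5*log10(16 * 1194 / 42.2) = 5*log10(452.7) = 13.28

13.28 dB


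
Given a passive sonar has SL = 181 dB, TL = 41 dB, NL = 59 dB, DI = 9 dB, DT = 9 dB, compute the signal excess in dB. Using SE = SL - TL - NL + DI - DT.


SE = SL - TL - NL + DI - DT = 181 - 41 - 59 + 9 - 9 = 81

81 dB


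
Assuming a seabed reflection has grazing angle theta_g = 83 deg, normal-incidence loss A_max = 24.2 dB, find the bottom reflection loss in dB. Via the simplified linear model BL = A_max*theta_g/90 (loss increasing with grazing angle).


22.32 dB


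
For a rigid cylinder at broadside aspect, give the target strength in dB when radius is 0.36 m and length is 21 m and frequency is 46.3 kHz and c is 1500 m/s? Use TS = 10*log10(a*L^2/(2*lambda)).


lambda = 1500/46300 = 0.0324 m
TS = 10*log10(0.36*21^2/(2*0.0324)) = 33.89

33.89 dB


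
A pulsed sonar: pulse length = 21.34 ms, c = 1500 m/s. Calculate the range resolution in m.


dR = c*tau/2 = 1500 * 21.34e-3 / 2 = 16.005

16.005 m


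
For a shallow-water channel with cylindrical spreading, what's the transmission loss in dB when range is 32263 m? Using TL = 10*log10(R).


TL = 10*log10(32263) = 45.09

45.09 dB


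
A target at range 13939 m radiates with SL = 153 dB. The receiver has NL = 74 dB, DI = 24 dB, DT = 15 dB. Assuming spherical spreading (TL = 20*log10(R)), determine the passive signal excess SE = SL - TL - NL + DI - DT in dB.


Step 1: TL = 20*log10(13939) = 82.88 dB
Step 2: SE = 153 - 82.88 - 74 + 24 - 15 = 5.12

5.12 dB


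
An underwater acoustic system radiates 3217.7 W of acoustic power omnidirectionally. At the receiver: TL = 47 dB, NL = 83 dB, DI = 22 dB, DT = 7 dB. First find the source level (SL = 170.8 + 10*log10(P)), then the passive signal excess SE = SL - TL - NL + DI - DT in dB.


Step 1: SL = 170.8 + 10*log10(3217.7) = 205.88 dB
Step 2: SE = SL - TL - NL + DI - DT = 205.88 - 47 - 83 + 22 - 7 = 90.88

90.88 dB


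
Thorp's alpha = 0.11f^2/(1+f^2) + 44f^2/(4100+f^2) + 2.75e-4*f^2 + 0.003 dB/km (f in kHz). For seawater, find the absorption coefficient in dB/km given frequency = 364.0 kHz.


f^2 = 132496.0
alpha = 0.11*132496.0/(1+132496.0) + 44*132496.0/(4100+132496.0) + 2.75e-4*132496.0 + 0.003 = 79.229

79.229 dB/km


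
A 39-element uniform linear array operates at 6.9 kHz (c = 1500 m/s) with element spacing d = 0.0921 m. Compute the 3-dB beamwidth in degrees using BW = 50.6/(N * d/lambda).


Step 1: lambda = 1500/6900 = 0.21739 m
Step 2: d/lambda = 0.0921/0.21739 = 0.4237
Step 3: BW = 50.6/(N * d/lambda) = 50.6/(39 * 0.4237) = 3.06

3.06 deg


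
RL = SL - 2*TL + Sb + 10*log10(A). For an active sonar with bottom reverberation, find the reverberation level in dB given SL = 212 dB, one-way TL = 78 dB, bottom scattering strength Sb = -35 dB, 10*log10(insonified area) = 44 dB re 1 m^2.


RL = SL - 2*TL + Sb + 10*log10(A) = 212 - 2*78 + (-35) + 44 = 65

65 dB


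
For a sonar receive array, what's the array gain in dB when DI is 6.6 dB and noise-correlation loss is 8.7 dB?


AG = DI - L_corr = 6.6 - 8.7 = -2.1

-2.1 dB


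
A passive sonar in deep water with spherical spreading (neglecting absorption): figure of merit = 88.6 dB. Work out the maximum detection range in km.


26.92 km


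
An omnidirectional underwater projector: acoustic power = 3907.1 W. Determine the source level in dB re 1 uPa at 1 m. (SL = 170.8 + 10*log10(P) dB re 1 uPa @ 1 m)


SL = 170.8 + 10*log10(3907.1) = 170.8 + 35.92 = 206.72

206.72 dB


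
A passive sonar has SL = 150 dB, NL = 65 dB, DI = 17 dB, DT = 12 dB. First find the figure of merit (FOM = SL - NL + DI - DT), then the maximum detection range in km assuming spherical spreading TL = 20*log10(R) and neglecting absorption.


Step 1: FOM = SL - NL + DI - DT = 150 - 65 + 17 - 12 = 90 dB
Step 2: at max range FOM = TL = 20*log10(R), so R = 10^(90/20) = 31622.78 m = 31.62 km

31.62 km


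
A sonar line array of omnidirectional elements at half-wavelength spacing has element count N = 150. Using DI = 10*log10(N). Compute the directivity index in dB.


21.76 dB


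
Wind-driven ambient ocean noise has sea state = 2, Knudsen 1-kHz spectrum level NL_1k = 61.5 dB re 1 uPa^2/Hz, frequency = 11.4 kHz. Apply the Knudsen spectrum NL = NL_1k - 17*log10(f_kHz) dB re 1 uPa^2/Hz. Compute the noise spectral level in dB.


43.53 dB


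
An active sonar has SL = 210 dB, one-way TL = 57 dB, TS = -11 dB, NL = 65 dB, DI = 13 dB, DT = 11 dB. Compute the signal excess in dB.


SE = SL - 2*TL + TS - NL + DI - DT = 210 - 2*57 + (-11) - 65 + 13 - 11 = 22

22 dB


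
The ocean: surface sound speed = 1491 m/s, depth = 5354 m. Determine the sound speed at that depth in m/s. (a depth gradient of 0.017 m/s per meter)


c = 1491 + 0.017 * 5354 = 1582.018

1582.018 m/s


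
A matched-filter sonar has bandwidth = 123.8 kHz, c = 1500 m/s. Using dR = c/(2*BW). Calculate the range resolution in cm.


dR = c/(2*BW) = 1500 / (2 * 123.8e3) = 0.0061 m = 0.61 cm

0.61 cm


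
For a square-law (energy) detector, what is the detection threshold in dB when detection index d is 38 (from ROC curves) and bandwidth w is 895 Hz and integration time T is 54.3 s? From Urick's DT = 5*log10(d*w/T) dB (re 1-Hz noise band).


DT = 5*log10(d*w/T) = 5*log10(38 * 895 / 54.3) = 5*log10(626.34) = 13.98

13.98 dB


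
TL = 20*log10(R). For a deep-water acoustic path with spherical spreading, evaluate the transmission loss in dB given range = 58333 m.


TL = 20*log10(58333) = 95.32

95.32 dB


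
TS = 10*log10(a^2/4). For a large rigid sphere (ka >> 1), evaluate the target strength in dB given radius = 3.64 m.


TS = 10*log10(3.64^2 / 4) = 10*log10(3.3124) = 5.2

5.2 dB


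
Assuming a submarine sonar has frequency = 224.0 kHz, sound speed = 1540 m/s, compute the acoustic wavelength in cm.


lambda = c/f = 1540 / 224000 = 0.0069 m = 0.69 cm

0.69 cm


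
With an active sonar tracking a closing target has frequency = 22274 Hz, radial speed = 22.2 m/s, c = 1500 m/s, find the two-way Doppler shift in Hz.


fd = 2*f*v/c = 2 * 22274 * 22.2 / 1500 = 659.31

659.31 Hz


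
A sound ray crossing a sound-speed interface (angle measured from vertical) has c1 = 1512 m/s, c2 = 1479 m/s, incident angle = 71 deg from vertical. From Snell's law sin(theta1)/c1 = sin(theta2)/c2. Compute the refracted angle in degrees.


sin(theta2) = (c2/c1)*sin(theta1) = (1479/1512)*sin(71 deg) = 0.92488
theta2 = arcsin(0.92488) = 67.65

67.65 deg


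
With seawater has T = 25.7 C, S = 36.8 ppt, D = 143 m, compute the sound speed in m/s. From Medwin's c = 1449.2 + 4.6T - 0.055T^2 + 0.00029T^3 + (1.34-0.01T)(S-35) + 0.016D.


1540.25 m/s


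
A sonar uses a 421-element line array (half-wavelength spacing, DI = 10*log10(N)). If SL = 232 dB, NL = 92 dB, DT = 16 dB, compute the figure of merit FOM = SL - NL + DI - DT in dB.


150.24 dB


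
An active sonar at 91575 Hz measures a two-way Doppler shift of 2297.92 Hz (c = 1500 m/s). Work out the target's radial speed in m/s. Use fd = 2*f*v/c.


From fd = 2*f*v/c, v = c*fd/(2*f) = 1500 * 2297.92 / (2*91575) = 18.82

18.82 m/s


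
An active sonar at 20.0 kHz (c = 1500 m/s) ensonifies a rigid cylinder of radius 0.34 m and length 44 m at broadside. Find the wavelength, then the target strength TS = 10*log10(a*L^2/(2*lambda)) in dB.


Step 1: lambda = c/f = 1500/20000 = 0.075 m
Step 2: TS = 10*log10(a*L^2/(2*lambda)) = 10*log10(0.34*44^2/(2*0.075)) = 36.42

36.42 dB


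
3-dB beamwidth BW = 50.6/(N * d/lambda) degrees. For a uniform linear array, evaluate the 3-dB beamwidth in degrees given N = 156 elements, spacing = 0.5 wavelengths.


0.65 deg
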